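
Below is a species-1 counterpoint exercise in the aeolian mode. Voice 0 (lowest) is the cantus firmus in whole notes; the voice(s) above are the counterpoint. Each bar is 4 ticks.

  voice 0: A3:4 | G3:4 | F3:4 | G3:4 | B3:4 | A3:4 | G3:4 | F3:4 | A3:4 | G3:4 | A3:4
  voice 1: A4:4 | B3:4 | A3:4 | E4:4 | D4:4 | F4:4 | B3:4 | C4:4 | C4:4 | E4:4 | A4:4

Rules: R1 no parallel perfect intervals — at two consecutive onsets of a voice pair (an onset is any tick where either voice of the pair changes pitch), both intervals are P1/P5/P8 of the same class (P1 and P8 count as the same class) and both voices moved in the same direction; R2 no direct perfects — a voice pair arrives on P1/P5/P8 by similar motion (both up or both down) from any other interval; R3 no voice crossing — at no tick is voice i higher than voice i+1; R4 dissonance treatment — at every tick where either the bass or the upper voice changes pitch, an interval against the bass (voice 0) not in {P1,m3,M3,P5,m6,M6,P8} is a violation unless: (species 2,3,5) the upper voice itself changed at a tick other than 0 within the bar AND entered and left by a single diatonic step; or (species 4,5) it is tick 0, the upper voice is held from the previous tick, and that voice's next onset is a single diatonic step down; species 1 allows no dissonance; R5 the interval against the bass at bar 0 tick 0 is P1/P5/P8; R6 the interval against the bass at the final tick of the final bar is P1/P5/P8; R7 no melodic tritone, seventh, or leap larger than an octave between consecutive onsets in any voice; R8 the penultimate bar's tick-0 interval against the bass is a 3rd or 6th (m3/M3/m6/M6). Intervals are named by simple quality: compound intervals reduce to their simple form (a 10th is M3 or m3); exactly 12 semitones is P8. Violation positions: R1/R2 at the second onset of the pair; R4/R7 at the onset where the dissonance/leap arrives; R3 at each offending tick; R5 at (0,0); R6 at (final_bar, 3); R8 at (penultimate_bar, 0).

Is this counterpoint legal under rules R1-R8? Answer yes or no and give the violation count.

bar 0: v0=A3 v1=A4 (P8)
bar 1: v0=G3 v1=B3 (M3)
bar 2: v0=F3 v1=A3 (M3)
bar 3: v0=G3 v1=E4 (M6)
bar 4: v0=B3 v1=D4 (m3)
bar 5: v0=A3 v1=F4 (m6)
bar 6: v0=G3 v1=B3 (M3)
bar 7: v0=F3 v1=C4 (P5)
bar 8: v0=A3 v1=C4 (m3)
bar 9: v0=G3 v1=E4 (M6)
bar 10: v0=A3 v1=A4 (P8)
  R7 @ bar1.0: A4->B3 leap 10st
  R7 @ bar6.0: F4->B3 leap 6st
  R2 @ bar10.0: G3/E4 M6 -> A3/A4 P8 similar

No (3 violations)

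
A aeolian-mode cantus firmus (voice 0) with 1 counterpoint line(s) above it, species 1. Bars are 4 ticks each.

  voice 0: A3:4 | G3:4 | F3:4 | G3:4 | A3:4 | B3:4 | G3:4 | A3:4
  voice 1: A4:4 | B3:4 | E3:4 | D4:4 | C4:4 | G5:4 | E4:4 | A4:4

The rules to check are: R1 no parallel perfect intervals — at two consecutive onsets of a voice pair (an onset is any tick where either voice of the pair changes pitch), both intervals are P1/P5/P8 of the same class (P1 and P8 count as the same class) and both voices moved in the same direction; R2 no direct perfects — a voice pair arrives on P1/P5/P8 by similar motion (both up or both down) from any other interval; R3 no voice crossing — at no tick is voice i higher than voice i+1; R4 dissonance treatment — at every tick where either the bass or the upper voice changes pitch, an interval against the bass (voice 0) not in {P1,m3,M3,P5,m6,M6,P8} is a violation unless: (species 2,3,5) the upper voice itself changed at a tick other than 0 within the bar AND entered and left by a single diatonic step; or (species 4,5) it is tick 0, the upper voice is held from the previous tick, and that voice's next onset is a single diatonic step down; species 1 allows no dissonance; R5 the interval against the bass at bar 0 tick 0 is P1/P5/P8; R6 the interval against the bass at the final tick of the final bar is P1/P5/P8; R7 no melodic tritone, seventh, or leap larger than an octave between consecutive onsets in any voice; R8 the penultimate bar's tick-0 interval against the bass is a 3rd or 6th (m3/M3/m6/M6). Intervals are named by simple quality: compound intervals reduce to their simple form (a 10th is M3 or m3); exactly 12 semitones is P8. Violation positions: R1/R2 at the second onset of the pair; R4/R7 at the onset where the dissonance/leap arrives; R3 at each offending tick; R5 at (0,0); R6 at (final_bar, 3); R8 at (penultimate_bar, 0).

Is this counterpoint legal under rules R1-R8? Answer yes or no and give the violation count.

bar 0: v0=A3 v1=A4 (P8)
bar 1: v0=G3 v1=B3 (M3)
bar 2: v0=F3 v1=E3 (m2)
bar 3: v0=G3 v1=D4 (P5)
bar 4: v0=A3 v1=C4 (m3)
bar 5: v0=B3 v1=G5 (m6)
bar 6: v0=G3 v1=E4 (M6)
bar 7: v0=A3 v1=A4 (P8)
  R7 @ bar1.0: A4->B3 leap 10st
  R3 @ bar2.0: F3 above E3
  R4 @ bar2.0: F3/E3 m2 untreated
  R3 @ bar2.1: F3 above E3
  R3 @ bar2.2: F3 above E3
  R3 @ bar2.3: F3 above E3
  R2 @ bar3.0: F3/E3 m2 -> G3/D4 P5 similar
  R7 @ bar3.0: E3->D4 leap 10st
  R7 @ bar5.0: C4->G5 leap 19st
  R7 @ bar6.0: G5->E4 leap 15st
  R2 @ bar7.0: G3/E4 M6 -> A3/A4 P8 similar

No (11 violations)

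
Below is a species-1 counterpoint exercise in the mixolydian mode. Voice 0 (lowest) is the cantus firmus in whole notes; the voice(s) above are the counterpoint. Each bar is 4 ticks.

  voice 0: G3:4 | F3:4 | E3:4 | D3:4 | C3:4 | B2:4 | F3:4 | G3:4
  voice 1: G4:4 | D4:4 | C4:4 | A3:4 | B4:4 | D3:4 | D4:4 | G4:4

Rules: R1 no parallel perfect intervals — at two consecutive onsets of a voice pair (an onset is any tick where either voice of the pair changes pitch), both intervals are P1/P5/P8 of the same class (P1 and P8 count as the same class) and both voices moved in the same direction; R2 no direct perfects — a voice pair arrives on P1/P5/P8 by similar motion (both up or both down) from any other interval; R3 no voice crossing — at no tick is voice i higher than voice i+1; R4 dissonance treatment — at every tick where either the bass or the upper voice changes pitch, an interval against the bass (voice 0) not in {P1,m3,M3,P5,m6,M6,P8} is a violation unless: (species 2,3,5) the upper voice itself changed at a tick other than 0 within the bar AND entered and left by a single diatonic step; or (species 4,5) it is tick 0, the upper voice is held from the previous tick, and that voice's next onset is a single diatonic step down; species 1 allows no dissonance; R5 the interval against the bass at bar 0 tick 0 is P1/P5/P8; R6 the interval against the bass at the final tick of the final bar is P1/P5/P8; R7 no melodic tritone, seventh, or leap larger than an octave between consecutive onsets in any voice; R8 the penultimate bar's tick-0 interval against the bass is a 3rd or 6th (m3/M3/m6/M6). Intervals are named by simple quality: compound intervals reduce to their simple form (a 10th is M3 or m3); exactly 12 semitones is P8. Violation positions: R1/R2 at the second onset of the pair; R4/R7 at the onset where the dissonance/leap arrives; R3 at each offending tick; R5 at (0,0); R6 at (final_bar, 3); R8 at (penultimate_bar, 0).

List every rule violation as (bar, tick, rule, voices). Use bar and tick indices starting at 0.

(3, 0, R2, (0, 1))
(4, 0, R4, (0, 1))
(4, 0, R7, (1,))
(5, 0, R7, (1,))
(6, 0, R7, (0,))
(7, 0, R2, (0, 1))

bar 0: v0=G3 v1=G4 downbeat P8
bar 1: v0=F3 v1=D4 downbeat M6
bar 2: v0=E3 v1=C4 downbeat m6
bar 3: v0=D3 v1=A3 downbeat P5
bar 4: v0=C3 v1=B4 downbeat M7
bar 5: v0=B2 v1=D3 downbeat m3
bar 6: v0=F3 v1=D4 downbeat M6
bar 7: v0=G3 v1=G4 downbeat P8
  -> R2 @ bar 3 tick 0 v(0, 1): E3/C4 m6 -> D3/A3 P5 similar
  -> R4 @ bar 4 tick 0 v(0, 1): C3/B4 M7 untreated
  -> R7 @ bar 4 tick 0 v(1,): A3->B4 leap 14st
  -> R7 @ bar 5 tick 0 v(1,): B4->D3 leap 21st
  -> R7 @ bar 6 tick 0 v(0,): B2->F3 leap 6st
  -> R2 @ bar 7 tick 0 v(0, 1): F3/D4 M6 -> G3/G4 P8 similar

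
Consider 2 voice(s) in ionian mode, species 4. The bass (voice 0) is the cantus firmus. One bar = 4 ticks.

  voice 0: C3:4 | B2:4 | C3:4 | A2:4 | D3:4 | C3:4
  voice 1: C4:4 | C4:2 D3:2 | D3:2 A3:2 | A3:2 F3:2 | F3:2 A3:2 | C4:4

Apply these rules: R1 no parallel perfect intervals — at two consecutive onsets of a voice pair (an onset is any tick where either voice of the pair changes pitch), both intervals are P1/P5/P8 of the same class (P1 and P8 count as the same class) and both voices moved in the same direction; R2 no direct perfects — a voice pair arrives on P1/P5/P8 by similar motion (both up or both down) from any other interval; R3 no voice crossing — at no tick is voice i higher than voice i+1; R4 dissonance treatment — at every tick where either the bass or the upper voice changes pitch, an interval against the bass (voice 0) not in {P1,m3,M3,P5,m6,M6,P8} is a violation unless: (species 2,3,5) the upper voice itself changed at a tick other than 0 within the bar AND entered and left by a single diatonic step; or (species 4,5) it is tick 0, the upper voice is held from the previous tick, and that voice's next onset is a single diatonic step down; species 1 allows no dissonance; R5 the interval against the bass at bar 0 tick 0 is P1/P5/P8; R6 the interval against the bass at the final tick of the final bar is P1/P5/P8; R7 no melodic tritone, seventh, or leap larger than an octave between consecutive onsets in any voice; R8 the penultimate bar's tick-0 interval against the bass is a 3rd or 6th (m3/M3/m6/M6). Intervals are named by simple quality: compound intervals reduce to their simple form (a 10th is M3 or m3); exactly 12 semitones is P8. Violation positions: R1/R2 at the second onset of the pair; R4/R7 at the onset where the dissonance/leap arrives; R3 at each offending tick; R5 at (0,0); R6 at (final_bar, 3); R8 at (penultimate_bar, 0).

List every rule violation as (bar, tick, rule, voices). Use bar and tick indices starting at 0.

bar 0: v0=C3 v1=C4 downbeat P8
bar 1: v0=B2 v1=C4 downbeat m2
bar 2: v0=C3 v1=D3 downbeat M2
bar 3: v0=A2 v1=A3 downbeat P8
bar 4: v0=D3 v1=F3 downbeat m3
bar 5: v0=C3 v1=C4 downbeat P8
  -> R4 @ bar 1 tick 0 v(0, 1): B2/C4 m2 untreated
  -> R7 @ bar 1 tick 2 v(1,): C4->D3 leap 10st
  -> R4 @ bar 2 tick 0 v(0, 1): C3/D3 M2 untreated

(1, 0, R4, (0, 1))
(1, 2, R7, (1,))
(2, 0, R4, (0, 1))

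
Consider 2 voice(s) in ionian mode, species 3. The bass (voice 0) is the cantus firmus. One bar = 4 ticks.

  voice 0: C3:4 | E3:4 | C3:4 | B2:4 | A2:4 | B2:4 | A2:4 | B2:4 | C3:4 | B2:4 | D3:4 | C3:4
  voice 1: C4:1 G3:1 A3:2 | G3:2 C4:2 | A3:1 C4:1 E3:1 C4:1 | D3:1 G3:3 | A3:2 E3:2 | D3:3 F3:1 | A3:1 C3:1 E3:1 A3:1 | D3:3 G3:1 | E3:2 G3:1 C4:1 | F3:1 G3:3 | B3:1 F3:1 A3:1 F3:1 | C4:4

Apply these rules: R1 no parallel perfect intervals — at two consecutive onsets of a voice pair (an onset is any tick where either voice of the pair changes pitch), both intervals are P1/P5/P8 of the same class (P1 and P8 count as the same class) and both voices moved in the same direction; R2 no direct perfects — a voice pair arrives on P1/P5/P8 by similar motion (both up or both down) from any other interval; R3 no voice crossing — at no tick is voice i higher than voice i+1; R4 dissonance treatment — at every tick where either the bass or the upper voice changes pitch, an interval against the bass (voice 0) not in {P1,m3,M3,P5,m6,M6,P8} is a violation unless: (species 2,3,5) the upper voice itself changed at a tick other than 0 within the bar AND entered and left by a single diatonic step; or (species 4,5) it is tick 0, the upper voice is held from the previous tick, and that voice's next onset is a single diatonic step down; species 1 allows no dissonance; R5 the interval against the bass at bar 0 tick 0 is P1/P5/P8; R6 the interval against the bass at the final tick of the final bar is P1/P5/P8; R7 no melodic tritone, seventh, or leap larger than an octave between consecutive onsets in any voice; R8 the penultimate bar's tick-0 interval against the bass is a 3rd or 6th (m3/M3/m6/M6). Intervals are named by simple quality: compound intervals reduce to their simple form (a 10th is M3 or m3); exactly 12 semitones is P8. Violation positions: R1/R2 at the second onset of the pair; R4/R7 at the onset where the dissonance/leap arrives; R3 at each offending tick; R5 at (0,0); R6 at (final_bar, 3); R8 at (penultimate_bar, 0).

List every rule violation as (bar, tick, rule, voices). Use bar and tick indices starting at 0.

(3, 0, R7, (1,))
(5, 3, R4, (0, 1))
(9, 0, R4, (0, 1))
(10, 1, R7, (1,))

bar 0: v0=C3 v1=C4 downbeat P8
bar 1: v0=E3 v1=G3 downbeat m3
bar 2: v0=C3 v1=A3 downbeat M6
bar 3: v0=B2 v1=D3 downbeat m3
bar 4: v0=A2 v1=A3 downbeat P8
bar 5: v0=B2 v1=D3 downbeat m3
bar 6: v0=A2 v1=A3 downbeat P8
bar 7: v0=B2 v1=D3 downbeat m3
bar 8: v0=C3 v1=E3 downbeat M3
bar 9: v0=B2 v1=F3 downbeat TT
bar 10: v0=D3 v1=B3 downbeat M6
bar 11: v0=C3 v1=C4 downbeat P8
  -> R7 @ bar 3 tick 0 v(1,): C4->D3 leap 10st
  -> R4 @ bar 5 tick 3 v(0, 1): B2/F3 TT untreated
  -> R4 @ bar 9 tick 0 v(0, 1): B2/F3 TT untreated
  -> R7 @ bar 10 tick 1 v(1,): B3->F3 leap 6st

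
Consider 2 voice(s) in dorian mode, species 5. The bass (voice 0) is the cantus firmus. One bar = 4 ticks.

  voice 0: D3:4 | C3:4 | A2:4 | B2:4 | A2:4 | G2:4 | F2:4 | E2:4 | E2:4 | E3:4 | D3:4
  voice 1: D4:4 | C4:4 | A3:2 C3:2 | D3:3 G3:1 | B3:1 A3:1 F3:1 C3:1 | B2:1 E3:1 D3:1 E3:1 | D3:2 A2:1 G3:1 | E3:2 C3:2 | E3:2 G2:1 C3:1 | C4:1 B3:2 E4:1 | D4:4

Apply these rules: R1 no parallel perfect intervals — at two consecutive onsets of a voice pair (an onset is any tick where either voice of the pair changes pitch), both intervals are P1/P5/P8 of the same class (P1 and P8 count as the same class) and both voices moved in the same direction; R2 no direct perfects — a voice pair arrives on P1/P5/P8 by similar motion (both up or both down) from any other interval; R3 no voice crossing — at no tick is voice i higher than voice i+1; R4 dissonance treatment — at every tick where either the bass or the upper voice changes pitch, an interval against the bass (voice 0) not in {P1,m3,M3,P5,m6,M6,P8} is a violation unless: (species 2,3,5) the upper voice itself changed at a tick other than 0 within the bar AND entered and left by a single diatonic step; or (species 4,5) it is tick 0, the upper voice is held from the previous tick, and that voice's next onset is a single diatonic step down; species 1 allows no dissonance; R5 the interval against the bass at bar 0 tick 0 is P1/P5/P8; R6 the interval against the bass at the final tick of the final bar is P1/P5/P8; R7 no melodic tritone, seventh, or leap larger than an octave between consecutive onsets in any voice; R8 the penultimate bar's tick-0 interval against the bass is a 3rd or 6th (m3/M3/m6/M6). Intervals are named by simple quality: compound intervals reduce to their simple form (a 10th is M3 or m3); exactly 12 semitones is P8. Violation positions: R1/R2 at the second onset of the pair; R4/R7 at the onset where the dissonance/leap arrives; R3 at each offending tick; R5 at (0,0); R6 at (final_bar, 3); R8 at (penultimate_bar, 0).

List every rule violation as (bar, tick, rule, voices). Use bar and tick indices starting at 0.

(1, 0, R1, (0, 1))
(2, 0, R1, (0, 1))
(4, 0, R4, (0, 1))
(6, 3, R4, (0, 1))
(6, 3, R7, (1,))
(7, 0, R2, (0, 1))
(10, 0, R1, (0, 1))

bar 0: v0=D3 v1=D4 downbeat P8
bar 1: v0=C3 v1=C4 downbeat P8
bar 2: v0=A2 v1=A3 downbeat P8
bar 3: v0=B2 v1=D3 downbeat m3
bar 4: v0=A2 v1=B3 downbeat M2
bar 5: v0=G2 v1=B2 downbeat M3
bar 6: v0=F2 v1=D3 downbeat M6
bar 7: v0=E2 v1=E3 downbeat P8
bar 8: v0=E2 v1=E3 downbeat P8
bar 9: v0=E3 v1=C4 downbeat m6
bar 10: v0=D3 v1=D4 downbeat P8
  -> R1 @ bar 1 tick 0 v(0, 1): D3/D4 P8 -> C3/C4 P8 similar
  -> R1 @ bar 2 tick 0 v(0, 1): C3/C4 P8 -> A2/A3 P8 similar
  -> R4 @ bar 4 tick 0 v(0, 1): A2/B3 M2 untreated
  -> R4 @ bar 6 tick 3 v(0, 1): F2/G3 M2 untreated
  -> R7 @ bar 6 tick 3 v(1,): A2->G3 leap 10st
  -> R2 @ bar 7 tick 0 v(0, 1): F2/G3 M2 -> E2/E3 P8 similar
  -> R1 @ bar 10 tick 0 v(0, 1): E3/E4 P8 -> D3/D4 P8 similar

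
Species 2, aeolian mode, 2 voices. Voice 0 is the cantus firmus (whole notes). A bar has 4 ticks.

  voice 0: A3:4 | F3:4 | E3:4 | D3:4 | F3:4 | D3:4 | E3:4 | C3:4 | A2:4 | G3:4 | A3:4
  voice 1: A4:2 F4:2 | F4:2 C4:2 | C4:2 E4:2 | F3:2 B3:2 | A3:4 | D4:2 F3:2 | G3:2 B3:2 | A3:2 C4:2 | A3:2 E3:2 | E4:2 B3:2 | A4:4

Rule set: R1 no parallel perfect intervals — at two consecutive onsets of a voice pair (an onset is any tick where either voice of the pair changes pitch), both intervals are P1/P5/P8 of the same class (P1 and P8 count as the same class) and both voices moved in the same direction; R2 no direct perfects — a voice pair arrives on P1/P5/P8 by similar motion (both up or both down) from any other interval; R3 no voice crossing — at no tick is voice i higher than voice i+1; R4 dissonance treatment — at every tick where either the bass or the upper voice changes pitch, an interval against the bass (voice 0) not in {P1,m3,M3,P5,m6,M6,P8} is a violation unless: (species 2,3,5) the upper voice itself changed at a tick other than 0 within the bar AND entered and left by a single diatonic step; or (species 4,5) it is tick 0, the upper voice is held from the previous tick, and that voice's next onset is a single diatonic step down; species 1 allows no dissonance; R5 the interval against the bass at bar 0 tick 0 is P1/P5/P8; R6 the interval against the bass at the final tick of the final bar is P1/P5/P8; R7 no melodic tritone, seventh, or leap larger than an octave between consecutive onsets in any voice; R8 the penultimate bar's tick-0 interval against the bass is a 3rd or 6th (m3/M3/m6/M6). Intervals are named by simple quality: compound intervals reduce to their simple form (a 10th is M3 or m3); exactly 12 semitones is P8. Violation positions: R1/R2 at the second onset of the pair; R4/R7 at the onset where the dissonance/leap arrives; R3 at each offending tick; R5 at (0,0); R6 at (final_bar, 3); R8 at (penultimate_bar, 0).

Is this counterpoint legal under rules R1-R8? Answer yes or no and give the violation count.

No (6 violations)

bar 0: v0=A3 v1=A4 (P8)
bar 1: v0=F3 v1=F4 (P8)
bar 2: v0=E3 v1=C4 (m6)
bar 3: v0=D3 v1=F3 (m3)
bar 4: v0=F3 v1=A3 (M3)
bar 5: v0=D3 v1=D4 (P8)
bar 6: v0=E3 v1=G3 (m3)
bar 7: v0=C3 v1=A3 (M6)
bar 8: v0=A2 v1=A3 (P8)
bar 9: v0=G3 v1=E4 (M6)
bar 10: v0=A3 v1=A4 (P8)
  R7 @ bar3.0: E4->F3 leap 11st
  R7 @ bar3.2: F3->B3 leap 6st
  R1 @ bar8.0: C3/C4 P8 -> A2/A3 P8 similar
  R7 @ bar9.0: A2->G3 leap 10st
  R2 @ bar10.0: G3/B3 M3 -> A3/A4 P8 similar
  R7 @ bar10.0: B3->A4 leap 10st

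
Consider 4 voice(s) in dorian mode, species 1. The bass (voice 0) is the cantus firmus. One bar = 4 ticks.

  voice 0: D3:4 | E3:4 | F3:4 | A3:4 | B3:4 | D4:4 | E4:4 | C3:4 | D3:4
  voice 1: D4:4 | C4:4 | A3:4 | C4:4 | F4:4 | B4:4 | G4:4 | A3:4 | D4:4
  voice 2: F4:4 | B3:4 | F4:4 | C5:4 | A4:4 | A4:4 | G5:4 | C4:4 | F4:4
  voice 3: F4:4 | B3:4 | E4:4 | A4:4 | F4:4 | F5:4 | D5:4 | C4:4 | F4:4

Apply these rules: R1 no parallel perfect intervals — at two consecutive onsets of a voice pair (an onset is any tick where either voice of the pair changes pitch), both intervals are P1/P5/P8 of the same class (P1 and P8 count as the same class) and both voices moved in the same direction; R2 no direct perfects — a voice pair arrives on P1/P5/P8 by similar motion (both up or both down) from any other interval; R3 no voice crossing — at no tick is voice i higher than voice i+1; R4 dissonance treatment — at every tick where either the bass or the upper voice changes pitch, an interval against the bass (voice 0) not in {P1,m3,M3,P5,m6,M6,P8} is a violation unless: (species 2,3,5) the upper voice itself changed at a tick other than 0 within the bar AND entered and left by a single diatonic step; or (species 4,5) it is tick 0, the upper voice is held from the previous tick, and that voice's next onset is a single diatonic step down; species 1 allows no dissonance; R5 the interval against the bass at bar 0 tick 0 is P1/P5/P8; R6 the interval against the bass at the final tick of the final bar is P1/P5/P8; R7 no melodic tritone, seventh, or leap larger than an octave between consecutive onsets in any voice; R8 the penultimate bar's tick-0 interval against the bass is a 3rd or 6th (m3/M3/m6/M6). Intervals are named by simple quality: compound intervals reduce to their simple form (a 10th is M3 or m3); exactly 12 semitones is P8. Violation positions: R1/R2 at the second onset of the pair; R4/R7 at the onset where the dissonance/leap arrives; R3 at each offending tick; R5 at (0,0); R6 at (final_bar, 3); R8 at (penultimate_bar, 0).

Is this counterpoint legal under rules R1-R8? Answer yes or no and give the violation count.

No (54 violations)

bar 0: v0=D3 v1=D4 v2=F4 v3=F4 (m3)
bar 1: v0=E3 v1=C4 v2=B3 v3=B3 (P5)
bar 2: v0=F3 v1=A3 v2=F4 v3=E4 (M7)
bar 3: v0=A3 v1=C4 v2=C5 v3=A4 (P8)
bar 4: v0=B3 v1=F4 v2=A4 v3=F4 (TT)
bar 5: v0=D4 v1=B4 v2=A4 v3=F5 (m3)
bar 6: v0=E4 v1=G4 v2=G5 v3=D5 (m7)
bar 7: v0=C3 v1=A3 v2=C4 v3=C4 (P8)
bar 8: v0=D3 v1=D4 v2=F4 v3=F4 (m3)
  R5 @ bar0.0: opens on m3
  R5 @ bar0.0: opens on m3
  R1 @ bar1.0: F4/F4 P1 -> B3/B3 P1 similar
  R3 @ bar1.0: C4 above B3
  R7 @ bar1.0: F4->B3 leap 6st
  R7 @ bar1.0: F4->B3 leap 6st
  R3 @ bar1.1: C4 above B3
  R3 @ bar1.2: C4 above B3
  R3 @ bar1.3: C4 above B3
  R2 @ bar2.0: E3/B3 P5 -> F3/F4 P8 similar
  R3 @ bar2.0: F4 above E4
  R4 @ bar2.0: F3/E4 M7 untreated
  R7 @ bar2.0: B3->F4 leap 6st
  R3 @ bar2.1: F4 above E4
  R3 @ bar2.2: F4 above E4
  R3 @ bar2.3: F4 above E4
  R2 @ bar3.0: F3/E4 M7 -> A3/A4 P8 similar
  R2 @ bar3.0: A3/F4 m6 -> C4/C5 P8 similar
  R3 @ bar3.0: C5 above A4
  R3 @ bar3.1: C5 above A4
  R3 @ bar3.2: C5 above A4
  R3 @ bar3.3: C5 above A4
  R3 @ bar4.0: A4 above F4
  R4 @ bar4.0: B3/F4 TT untreated
  R4 @ bar4.0: B3/A4 m7 untreated
  R4 @ bar4.0: B3/F4 TT untreated
  R3 @ bar4.1: A4 above F4
  R3 @ bar4.2: A4 above F4
  R3 @ bar4.3: A4 above F4
  R3 @ bar5.0: B4 above A4
  R7 @ bar5.0: F4->B4 leap 6st
  R3 @ bar5.1: B4 above A4
  R3 @ bar5.2: B4 above A4
  R3 @ bar5.3: B4 above A4
  R2 @ bar6.0: B4/F5 TT -> G4/D5 P5 similar
  R3 @ bar6.0: G5 above D5
  R4 @ bar6.0: E4/D5 m7 untreated
  R7 @ bar6.0: A4->G5 leap 10st
  R3 @ bar6.1: G5 above D5
  R3 @ bar6.2: G5 above D5
  R3 @ bar6.3: G5 above D5
  R2 @ bar7.0: E4/G5 m3 -> C3/C4 P8 similar
  R2 @ bar7.0: E4/D5 m7 -> C3/C4 P8 similar
  R2 @ bar7.0: G5/D5 P4 -> C4/C4 P1 similar
  R7 @ bar7.0: E4->C3 leap 16st
  R7 @ bar7.0: G4->A3 leap 10st
  R7 @ bar7.0: G5->C4 leap 19st
  R7 @ bar7.0: D5->C4 leap 14st
  R8 @ bar7.0: penult P8 not 3rd/6th
  R8 @ bar7.0: penult P8 not 3rd/6th
  R1 @ bar8.0: C4/C4 P1 -> F4/F4 P1 similar
  R2 @ bar8.0: C3/A3 M6 -> D3/D4 P8 similar
  R6 @ bar8.3: closes on m3
  R6 @ bar8.3: closes on m3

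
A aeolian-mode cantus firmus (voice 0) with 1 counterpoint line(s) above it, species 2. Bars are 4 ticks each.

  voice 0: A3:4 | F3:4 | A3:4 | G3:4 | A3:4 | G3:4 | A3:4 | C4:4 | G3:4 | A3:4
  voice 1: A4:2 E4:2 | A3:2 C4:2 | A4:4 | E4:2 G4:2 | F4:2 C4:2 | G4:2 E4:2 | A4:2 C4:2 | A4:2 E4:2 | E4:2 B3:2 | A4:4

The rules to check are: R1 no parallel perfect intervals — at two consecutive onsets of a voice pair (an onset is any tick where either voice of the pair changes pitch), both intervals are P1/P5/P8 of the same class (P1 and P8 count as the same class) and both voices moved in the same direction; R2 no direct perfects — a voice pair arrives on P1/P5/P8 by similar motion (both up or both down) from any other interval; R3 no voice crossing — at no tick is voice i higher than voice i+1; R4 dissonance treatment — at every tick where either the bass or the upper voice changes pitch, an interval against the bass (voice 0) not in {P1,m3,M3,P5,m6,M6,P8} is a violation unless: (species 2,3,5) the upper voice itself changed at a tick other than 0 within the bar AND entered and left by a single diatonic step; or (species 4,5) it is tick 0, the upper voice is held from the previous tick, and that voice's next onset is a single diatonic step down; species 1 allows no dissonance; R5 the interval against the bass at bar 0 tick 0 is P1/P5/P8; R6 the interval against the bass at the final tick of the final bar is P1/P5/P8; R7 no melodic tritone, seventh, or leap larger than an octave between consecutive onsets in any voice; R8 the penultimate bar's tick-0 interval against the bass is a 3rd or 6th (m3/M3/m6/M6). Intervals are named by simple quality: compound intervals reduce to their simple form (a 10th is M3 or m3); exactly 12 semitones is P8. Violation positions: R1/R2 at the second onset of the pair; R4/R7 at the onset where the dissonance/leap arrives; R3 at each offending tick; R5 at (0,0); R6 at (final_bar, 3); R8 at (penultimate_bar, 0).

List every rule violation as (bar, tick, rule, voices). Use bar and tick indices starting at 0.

bar 0: v0=A3 v1=A4 downbeat P8
bar 1: v0=F3 v1=A3 downbeat M3
bar 2: v0=A3 v1=A4 downbeat P8
bar 3: v0=G3 v1=E4 downbeat M6
bar 4: v0=A3 v1=F4 downbeat m6
bar 5: v0=G3 v1=G4 downbeat P8
bar 6: v0=A3 v1=A4 downbeat P8
bar 7: v0=C4 v1=A4 downbeat M6
bar 8: v0=G3 v1=E4 downbeat M6
bar 9: v0=A3 v1=A4 downbeat P8
  -> R2 @ bar 2 tick 0 v(0, 1): F3/C4 P5 -> A3/A4 P8 similar
  -> R2 @ bar 6 tick 0 v(0, 1): G3/E4 M6 -> A3/A4 P8 similar
  -> R2 @ bar 9 tick 0 v(0, 1): G3/B3 M3 -> A3/A4 P8 similar
  -> R7 @ bar 9 tick 0 v(1,): B3->A4 leap 10st

(2, 0, R2, (0, 1))
(6, 0, R2, (0, 1))
(9, 0, R2, (0, 1))
(9, 0, R7, (1,))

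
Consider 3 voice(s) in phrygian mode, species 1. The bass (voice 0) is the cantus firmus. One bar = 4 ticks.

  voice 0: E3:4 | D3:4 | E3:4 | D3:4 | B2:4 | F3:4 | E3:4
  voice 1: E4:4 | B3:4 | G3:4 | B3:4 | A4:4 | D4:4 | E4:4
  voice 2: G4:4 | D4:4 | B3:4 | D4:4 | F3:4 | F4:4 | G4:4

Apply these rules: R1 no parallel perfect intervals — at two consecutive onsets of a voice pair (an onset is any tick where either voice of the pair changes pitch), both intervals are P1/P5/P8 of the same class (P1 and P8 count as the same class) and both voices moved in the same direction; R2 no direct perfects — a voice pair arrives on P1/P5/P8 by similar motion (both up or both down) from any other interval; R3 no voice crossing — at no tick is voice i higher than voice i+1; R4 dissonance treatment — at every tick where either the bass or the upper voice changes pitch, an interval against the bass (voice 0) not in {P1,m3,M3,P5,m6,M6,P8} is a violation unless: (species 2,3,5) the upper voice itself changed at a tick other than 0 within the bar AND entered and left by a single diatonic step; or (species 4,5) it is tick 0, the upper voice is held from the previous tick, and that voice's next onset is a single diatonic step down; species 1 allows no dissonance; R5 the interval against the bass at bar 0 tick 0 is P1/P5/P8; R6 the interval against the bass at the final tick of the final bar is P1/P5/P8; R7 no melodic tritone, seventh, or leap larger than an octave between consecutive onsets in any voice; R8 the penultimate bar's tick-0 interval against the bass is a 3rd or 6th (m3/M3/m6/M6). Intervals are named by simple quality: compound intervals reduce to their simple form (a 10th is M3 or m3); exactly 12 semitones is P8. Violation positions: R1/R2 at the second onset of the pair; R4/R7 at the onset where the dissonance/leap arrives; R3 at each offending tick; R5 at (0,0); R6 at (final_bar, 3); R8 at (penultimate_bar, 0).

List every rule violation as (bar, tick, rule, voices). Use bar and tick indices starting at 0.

bar 0: v0=E3 v1=E4 v2=G4 downbeat m3
bar 1: v0=D3 v1=B3 v2=D4 downbeat P8
bar 2: v0=E3 v1=G3 v2=B3 downbeat P5
bar 3: v0=D3 v1=B3 v2=D4 downbeat P8
bar 4: v0=B2 v1=A4 v2=F3 downbeat TT
bar 5: v0=F3 v1=D4 v2=F4 downbeat P8
bar 6: v0=E3 v1=E4 v2=G4 downbeat m3
  -> R5 @ bar 0 tick 0 v(0, 2): opens on m3
  -> R2 @ bar 1 tick 0 v(0, 2): E3/G4 m3 -> D3/D4 P8 similar
  -> R3 @ bar 4 tick 0 v(1, 2): A4 above F3
  -> R4 @ bar 4 tick 0 v(0, 1): B2/A4 m7 untreated
  -> R4 @ bar 4 tick 0 v(0, 2): B2/F3 TT untreated
  -> R7 @ bar 4 tick 0 v(1,): B3->A4 leap 10st
  -> R3 @ bar 4 tick 1 v(1, 2): A4 above F3
  -> R3 @ bar 4 tick 2 v(1, 2): A4 above F3
  -> R3 @ bar 4 tick 3 v(1, 2): A4 above F3
  -> R2 @ bar 5 tick 0 v(0, 2): B2/F3 TT -> F3/F4 P8 similar
  -> R7 @ bar 5 tick 0 v(0,): B2->F3 leap 6st
  -> R8 @ bar 5 tick 0 v(0, 2): penult P8 not 3rd/6th
  -> R6 @ bar 6 tick 3 v(0, 2): closes on m3

(0, 0, R5, (0, 2))
(1, 0, R2, (0, 2))
(4, 0, R3, (1, 2))
(4, 0, R4, (0, 1))
(4, 0, R4, (0, 2))
(4, 0, R7, (1,))
(4, 1, R3, (1, 2))
(4, 2, R3, (1, 2))
(4, 3, R3, (1, 2))
(5, 0, R2, (0, 2))
(5, 0, R7, (0,))
(5, 0, R8, (0, 2))
(6, 3, R6, (0, 2))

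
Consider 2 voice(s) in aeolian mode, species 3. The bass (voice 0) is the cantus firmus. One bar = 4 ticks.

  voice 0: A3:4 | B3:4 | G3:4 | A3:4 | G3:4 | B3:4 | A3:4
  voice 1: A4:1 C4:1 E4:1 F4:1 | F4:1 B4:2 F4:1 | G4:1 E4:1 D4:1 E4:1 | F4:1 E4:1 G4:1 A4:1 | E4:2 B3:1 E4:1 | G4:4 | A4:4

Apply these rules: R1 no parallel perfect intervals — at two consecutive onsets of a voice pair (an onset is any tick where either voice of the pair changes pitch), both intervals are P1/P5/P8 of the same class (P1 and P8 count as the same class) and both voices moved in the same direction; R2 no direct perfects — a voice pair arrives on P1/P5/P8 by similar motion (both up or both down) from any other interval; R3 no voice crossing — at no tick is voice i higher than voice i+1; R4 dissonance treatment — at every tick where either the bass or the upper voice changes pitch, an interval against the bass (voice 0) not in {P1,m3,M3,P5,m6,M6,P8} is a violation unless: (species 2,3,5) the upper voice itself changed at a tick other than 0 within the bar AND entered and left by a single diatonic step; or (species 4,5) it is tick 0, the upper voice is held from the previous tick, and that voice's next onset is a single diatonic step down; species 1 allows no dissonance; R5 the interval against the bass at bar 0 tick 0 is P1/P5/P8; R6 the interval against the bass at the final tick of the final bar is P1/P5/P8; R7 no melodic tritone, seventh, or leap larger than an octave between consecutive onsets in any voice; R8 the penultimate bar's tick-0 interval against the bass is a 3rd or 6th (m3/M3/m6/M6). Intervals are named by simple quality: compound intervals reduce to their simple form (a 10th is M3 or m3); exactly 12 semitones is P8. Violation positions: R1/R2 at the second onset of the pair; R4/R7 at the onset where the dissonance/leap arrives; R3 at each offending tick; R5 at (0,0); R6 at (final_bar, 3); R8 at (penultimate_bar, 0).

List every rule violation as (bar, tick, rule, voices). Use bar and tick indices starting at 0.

bar 0: v0=A3 v1=A4 downbeat P8
bar 1: v0=B3 v1=F4 downbeat TT
bar 2: v0=G3 v1=G4 downbeat P8
bar 3: v0=A3 v1=F4 downbeat m6
bar 4: v0=G3 v1=E4 downbeat M6
bar 5: v0=B3 v1=G4 downbeat m6
bar 6: v0=A3 v1=A4 downbeat P8
  -> R4 @ bar 1 tick 0 v(0, 1): B3/F4 TT untreated
  -> R7 @ bar 1 tick 1 v(1,): F4->B4 leap 6st
  -> R4 @ bar 1 tick 3 v(0, 1): B3/F4 TT untreated
  -> R7 @ bar 1 tick 3 v(1,): B4->F4 leap 6st
  -> R4 @ bar 3 tick 2 v(0, 1): A3/G4 m7 untreated

(1, 0, R4, (0, 1))
(1, 1, R7, (1,))
(1, 3, R4, (0, 1))
(1, 3, R7, (1,))
(3, 2, R4, (0, 1))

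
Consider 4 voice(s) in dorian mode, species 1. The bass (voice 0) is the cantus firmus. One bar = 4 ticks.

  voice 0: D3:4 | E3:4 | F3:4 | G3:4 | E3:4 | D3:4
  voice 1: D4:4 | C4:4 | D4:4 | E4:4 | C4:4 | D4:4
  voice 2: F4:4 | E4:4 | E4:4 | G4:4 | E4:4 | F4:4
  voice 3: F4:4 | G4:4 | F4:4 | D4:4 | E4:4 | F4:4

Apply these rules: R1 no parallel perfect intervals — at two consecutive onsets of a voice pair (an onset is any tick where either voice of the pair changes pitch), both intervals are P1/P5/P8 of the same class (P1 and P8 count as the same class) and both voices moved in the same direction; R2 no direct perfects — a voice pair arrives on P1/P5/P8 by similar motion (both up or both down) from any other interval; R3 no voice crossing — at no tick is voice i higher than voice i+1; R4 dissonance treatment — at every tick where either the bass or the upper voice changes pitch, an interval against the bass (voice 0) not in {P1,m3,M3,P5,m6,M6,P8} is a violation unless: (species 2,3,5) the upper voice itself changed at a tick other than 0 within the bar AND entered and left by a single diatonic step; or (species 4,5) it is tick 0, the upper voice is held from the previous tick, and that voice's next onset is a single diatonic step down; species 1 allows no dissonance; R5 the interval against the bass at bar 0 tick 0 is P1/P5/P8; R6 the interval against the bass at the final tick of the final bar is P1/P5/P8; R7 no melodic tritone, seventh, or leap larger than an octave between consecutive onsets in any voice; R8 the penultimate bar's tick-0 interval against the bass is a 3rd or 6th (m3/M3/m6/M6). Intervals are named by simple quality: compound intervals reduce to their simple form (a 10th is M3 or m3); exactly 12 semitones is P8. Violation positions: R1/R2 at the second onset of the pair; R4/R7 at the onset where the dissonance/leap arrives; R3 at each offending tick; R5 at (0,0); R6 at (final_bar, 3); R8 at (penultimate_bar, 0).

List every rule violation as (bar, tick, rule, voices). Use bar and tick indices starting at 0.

bar 0: v0=D3 v1=D4 v2=F4 v3=F4 downbeat m3
bar 1: v0=E3 v1=C4 v2=E4 v3=G4 downbeat m3
bar 2: v0=F3 v1=D4 v2=E4 v3=F4 downbeat P8
bar 3: v0=G3 v1=E4 v2=G4 v3=D4 downbeat P5
bar 4: v0=E3 v1=C4 v2=E4 v3=E4 downbeat P8
bar 5: v0=D3 v1=D4 v2=F4 v3=F4 downbeat m3
  -> R5 @ bar 0 tick 0 v(0, 2): opens on m3
  -> R5 @ bar 0 tick 0 v(0, 3): opens on m3
  -> R4 @ bar 2 tick 0 v(0, 2): F3/E4 M7 untreated
  -> R2 @ bar 3 tick 0 v(0, 2): F3/E4 M7 -> G3/G4 P8 similar
  -> R3 @ bar 3 tick 0 v(2, 3): G4 above D4
  -> R3 @ bar 3 tick 1 v(2, 3): G4 above D4
  -> R3 @ bar 3 tick 2 v(2, 3): G4 above D4
  -> R3 @ bar 3 tick 3 v(2, 3): G4 above D4
  -> R1 @ bar 4 tick 0 v(0, 2): G3/G4 P8 -> E3/E4 P8 similar
  -> R8 @ bar 4 tick 0 v(0, 2): penult P8 not 3rd/6th
  -> R8 @ bar 4 tick 0 v(0, 3): penult P8 not 3rd/6th
  -> R1 @ bar 5 tick 0 v(2, 3): E4/E4 P1 -> F4/F4 P1 similar
  -> R6 @ bar 5 tick 3 v(0, 2): closes on m3
  -> R6 @ bar 5 tick 3 v(0, 3): closes on m3

(0, 0, R5, (0, 2))
(0, 0, R5, (0, 3))
(2, 0, R4, (0, 2))
(3, 0, R2, (0, 2))
(3, 0, R3, (2, 3))
(3, 1, R3, (2, 3))
(3, 2, R3, (2, 3))
(3, 3, R3, (2, 3))
(4, 0, R1, (0, 2))
(4, 0, R8, (0, 2))
(4, 0, R8, (0, 3))
(5, 0, R1, (2, 3))
(5, 3, R6, (0, 2))
(5, 3, R6, (0, 3))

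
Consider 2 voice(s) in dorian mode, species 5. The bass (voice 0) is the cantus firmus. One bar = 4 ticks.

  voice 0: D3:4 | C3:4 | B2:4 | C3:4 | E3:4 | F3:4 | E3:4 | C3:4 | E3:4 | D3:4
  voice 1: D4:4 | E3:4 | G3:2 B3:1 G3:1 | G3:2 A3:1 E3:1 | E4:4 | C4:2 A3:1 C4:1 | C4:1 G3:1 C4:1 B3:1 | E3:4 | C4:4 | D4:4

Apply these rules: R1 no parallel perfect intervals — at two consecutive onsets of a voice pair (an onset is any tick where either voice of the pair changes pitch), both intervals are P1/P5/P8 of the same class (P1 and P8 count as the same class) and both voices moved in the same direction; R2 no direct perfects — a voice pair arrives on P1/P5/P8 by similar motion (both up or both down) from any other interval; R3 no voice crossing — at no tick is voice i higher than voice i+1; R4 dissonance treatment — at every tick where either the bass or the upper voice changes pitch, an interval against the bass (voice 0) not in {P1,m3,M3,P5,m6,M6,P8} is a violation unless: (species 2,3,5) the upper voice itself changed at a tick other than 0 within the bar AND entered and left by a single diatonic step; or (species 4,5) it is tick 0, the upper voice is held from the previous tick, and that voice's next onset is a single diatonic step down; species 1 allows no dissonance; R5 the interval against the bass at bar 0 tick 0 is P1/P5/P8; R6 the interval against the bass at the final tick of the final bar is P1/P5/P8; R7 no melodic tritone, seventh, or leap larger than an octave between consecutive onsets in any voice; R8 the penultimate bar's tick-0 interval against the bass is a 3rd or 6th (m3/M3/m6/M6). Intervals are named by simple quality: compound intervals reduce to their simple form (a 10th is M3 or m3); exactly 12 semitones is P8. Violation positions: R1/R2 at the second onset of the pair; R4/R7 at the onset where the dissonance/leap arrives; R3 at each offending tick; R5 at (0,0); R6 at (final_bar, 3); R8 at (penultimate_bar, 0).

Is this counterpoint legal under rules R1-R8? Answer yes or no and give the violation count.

No (2 violations)

bar 0: v0=D3 v1=D4 (P8)
bar 1: v0=C3 v1=E3 (M3)
bar 2: v0=B2 v1=G3 (m6)
bar 3: v0=C3 v1=G3 (P5)
bar 4: v0=E3 v1=E4 (P8)
bar 5: v0=F3 v1=C4 (P5)
bar 6: v0=E3 v1=C4 (m6)
bar 7: v0=C3 v1=E3 (M3)
bar 8: v0=E3 v1=C4 (m6)
bar 9: v0=D3 v1=D4 (P8)
  R7 @ bar1.0: D4->E3 leap 10st
  R2 @ bar4.0: C3/E3 M3 -> E3/E4 P8 similar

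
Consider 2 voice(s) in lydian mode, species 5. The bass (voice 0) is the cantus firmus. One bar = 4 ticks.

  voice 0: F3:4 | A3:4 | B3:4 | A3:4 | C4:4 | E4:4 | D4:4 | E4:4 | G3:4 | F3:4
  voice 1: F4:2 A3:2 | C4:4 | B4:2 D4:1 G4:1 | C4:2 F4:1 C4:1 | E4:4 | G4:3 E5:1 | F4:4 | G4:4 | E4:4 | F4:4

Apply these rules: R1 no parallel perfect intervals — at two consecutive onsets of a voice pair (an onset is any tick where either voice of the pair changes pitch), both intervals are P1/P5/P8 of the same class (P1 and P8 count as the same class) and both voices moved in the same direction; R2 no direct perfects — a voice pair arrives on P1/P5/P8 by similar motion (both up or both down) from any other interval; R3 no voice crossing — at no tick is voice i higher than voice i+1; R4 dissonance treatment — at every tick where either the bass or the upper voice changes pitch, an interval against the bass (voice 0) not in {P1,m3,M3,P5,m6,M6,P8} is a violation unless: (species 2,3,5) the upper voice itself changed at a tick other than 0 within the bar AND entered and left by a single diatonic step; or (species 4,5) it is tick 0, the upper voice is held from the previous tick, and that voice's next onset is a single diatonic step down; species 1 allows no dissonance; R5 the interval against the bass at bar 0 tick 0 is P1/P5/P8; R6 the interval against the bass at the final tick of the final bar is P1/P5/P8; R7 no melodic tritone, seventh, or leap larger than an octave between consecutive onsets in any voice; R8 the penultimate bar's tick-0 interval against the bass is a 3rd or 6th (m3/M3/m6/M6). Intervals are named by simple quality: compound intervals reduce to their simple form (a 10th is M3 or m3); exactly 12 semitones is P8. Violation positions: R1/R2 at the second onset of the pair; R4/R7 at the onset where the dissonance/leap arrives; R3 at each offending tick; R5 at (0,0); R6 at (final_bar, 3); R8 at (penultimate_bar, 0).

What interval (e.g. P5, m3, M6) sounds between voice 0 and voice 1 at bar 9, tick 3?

P8

voice 0=F3 voice 1=F4 -> P8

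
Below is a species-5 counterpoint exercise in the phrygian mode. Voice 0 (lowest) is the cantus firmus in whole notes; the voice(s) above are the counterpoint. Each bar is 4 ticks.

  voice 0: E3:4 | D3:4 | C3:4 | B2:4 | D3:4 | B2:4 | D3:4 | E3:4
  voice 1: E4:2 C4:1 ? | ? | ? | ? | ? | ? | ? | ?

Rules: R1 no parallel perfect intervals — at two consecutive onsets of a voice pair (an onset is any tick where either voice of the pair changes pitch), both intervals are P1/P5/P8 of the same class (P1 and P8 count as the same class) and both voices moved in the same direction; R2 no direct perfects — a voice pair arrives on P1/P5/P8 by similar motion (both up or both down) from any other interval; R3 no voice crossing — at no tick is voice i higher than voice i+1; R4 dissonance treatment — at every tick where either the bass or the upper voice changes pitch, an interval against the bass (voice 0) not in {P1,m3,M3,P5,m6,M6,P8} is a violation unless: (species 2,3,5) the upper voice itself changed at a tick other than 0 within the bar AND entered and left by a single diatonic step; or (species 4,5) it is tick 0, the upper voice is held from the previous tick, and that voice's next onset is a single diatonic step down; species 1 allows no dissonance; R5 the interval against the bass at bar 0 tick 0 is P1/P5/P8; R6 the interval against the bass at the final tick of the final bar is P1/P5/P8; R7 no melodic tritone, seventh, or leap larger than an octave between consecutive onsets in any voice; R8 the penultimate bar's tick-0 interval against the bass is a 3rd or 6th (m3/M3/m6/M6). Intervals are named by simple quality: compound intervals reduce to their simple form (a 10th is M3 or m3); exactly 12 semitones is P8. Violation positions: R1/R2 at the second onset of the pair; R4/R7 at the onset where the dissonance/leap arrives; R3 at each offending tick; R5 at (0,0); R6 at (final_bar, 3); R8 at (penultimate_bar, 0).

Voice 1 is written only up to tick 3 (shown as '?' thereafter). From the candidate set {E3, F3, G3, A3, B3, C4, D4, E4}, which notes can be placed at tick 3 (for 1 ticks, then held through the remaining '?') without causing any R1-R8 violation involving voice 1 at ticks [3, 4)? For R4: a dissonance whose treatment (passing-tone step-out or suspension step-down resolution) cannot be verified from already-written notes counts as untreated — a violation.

E3: legal
F3: violates R4
G3: legal
A3: violates R4
B3: legal
C4: legal
D4: violates R4
E4: legal

{B3, C4, E3, E4, G3}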